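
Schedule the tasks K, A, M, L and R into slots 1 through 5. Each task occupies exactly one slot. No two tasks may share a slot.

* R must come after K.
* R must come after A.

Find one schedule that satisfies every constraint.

M -> 4; L -> 5; A -> 2; K -> 1; R -> 3

Checking: K(1) before R(3); A(2) before R(3); max 1 per slot (cap 1).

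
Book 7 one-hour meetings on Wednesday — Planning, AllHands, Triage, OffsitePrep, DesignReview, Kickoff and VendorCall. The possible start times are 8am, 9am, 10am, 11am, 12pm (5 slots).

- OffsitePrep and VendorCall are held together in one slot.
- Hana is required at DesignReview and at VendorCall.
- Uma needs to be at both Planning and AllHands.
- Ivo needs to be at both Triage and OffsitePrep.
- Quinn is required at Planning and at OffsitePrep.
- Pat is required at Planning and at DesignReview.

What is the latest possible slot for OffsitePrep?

OffsitePrep at 12pm is achievable: Triage in 8am; Kickoff in 8am; VendorCall in 12pm; AllHands in 9am; Planning in 8am; OffsitePrep in 12pm; DesignReview in 9am.

12pm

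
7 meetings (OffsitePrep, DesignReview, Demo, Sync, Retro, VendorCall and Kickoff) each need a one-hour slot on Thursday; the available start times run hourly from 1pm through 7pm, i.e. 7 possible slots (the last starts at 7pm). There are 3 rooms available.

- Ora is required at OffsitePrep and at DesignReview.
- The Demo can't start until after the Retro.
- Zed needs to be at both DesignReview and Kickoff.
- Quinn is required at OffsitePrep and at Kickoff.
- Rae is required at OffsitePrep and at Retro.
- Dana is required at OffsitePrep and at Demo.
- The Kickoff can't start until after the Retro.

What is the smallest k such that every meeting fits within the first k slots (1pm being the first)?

3 slots

The precedence chain requires at least 2 distinct slots.
With at most 3 per slot and 7 meetings, at least 3 slots are needed.
3 works (last occupied slot: 3pm): for example Kickoff in 2pm, Sync in 1pm, OffsitePrep in 3pm, DesignReview in 1pm, Retro in 1pm, Demo in 2pm, VendorCall in 2pm.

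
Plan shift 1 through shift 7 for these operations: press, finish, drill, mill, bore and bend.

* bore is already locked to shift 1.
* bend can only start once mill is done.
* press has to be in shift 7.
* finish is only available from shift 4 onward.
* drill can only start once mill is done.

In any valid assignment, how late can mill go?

shift 6

Downstream work caps mill at shift 6.
mill at shift 6 is achievable: drill in shift 7, bend in shift 7, bore in shift 1, finish in shift 4, mill in shift 6, press in shift 7.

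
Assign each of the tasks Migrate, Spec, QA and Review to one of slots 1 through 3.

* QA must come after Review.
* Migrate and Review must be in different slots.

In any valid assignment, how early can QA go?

2

Precedence pushes QA to at least 2.
QA at 2 is achievable: Spec=1, Review=1, Migrate=2, QA=2.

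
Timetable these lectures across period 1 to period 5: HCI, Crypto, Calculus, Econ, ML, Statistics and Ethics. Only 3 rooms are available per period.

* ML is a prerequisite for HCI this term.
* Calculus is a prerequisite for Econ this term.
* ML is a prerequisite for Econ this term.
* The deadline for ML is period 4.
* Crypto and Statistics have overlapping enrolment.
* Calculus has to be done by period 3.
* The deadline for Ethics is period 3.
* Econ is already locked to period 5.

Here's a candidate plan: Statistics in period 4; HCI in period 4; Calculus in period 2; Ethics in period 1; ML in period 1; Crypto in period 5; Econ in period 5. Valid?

Valid

ML is a prerequisite for Econ this term — holds.
Only 3 rooms are available per period — holds.
The deadline for ML is period 4 — holds.
Econ is already locked to period 5 — holds.
Calculus is a prerequisite for Econ this term — holds.
Calculus has to be done by period 3 — holds.
Crypto and Statistics have overlapping enrolment — holds.
The deadline for Ethics is period 3 — holds.
ML is a prerequisite for HCI this term — holds.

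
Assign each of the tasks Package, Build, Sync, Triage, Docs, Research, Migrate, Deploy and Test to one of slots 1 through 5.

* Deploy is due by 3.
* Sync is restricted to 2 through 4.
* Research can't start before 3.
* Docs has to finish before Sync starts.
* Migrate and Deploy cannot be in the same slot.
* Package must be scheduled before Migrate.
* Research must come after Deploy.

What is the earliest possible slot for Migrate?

Precedence pushes Migrate to at least 2.
Migrate at 2 is achievable: Test=1; Deploy=1; Sync=2; Research=3; Package=1; Triage=1; Docs=1; Migrate=2; Build=1.

2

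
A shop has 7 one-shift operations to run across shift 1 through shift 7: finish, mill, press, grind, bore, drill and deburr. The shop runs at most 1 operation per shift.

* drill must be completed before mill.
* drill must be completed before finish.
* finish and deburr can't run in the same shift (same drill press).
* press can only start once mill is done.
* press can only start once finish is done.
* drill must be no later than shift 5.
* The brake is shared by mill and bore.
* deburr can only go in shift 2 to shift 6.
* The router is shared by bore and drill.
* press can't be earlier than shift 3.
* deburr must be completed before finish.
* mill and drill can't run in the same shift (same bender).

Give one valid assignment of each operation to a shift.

grind=shift 6; mill=shift 4; deburr=shift 2; press=shift 5; finish=shift 3; drill=shift 1; bore=shift 7

Checking: deburr(shift 2) before finish(shift 3); mill(shift 4) before press(shift 5); finish(shift 3) before press(shift 5); drill(shift 1) before finish(shift 3); drill(shift 1) before mill(shift 4); mill(shift 4) != bore(shift 7); finish(shift 3) != deburr(shift 2); mill(shift 4) != drill(shift 1); bore(shift 7) != drill(shift 1); drill=shift 1 in [shift 1,shift 5]; press=shift 5 in [shift 3,shift 7]; deburr=shift 2 in [shift 2,shift 6]; max 1 per shift (cap 1).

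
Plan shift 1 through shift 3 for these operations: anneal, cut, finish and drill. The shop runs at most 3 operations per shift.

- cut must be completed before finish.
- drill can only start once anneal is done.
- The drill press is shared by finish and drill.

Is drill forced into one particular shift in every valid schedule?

No

drill can be shift 2 (e.g. drill=shift 2; cut=shift 1; anneal=shift 1; finish=shift 3) or shift 3 (e.g. cut in shift 1, finish in shift 2, drill in shift 3, anneal in shift 1).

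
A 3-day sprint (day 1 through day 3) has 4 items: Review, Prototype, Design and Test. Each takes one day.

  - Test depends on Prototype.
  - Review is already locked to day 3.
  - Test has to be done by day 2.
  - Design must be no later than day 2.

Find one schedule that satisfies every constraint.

Prototype in day 1; Design in day 1; Review in day 3; Test in day 2

Checking: Prototype(day 1) before Test(day 2); Review=day 3 in [day 3,day 3]; Test=day 2 in [day 1,day 2]; Design=day 1 in [day 1,day 2].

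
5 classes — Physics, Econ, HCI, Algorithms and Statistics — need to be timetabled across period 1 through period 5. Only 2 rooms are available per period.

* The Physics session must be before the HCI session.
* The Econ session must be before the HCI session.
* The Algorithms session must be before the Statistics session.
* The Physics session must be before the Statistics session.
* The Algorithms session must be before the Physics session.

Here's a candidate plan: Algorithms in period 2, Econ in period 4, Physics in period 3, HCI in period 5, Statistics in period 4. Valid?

The Physics session must be before the Statistics session — holds.
The Algorithms session must be before the Physics session — holds.
The Algorithms session must be before the Statistics session — holds.
The Physics session must be before the HCI session — holds.
Only 2 rooms are available per period — holds.
The Econ session must be before the HCI session — holds.

Yes, all constraints hold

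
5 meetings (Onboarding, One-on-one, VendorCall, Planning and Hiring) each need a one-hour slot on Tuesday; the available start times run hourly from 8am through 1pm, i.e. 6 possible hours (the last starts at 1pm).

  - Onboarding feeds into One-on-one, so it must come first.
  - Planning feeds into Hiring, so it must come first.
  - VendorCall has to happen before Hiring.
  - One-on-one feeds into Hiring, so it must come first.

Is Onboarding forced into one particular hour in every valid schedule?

Onboarding can be 8am (e.g. Hiring=10am, Onboarding=8am, One-on-one=9am, VendorCall=8am, Planning=8am) or 9am (e.g. Hiring -> 11am, VendorCall -> 8am, One-on-one -> 10am, Planning -> 8am, Onboarding -> 9am).

No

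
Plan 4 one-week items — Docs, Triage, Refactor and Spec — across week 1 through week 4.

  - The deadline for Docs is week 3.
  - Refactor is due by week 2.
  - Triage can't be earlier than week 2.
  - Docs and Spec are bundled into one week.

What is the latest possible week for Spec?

Spec must be in the same week as Docs, which can't be after week 3, so Spec is at most week 3.
Spec at week 3 is achievable: Triage -> week 2; Docs -> week 3; Spec -> week 3; Refactor -> week 1.

week 3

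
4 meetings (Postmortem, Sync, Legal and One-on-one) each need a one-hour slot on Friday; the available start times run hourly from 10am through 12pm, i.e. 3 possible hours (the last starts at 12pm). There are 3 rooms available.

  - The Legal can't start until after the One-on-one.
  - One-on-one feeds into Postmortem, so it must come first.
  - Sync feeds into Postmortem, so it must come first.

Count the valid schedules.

Splitting on Postmortem: it can be 11am (2), 12pm (6). Listing each branch's schedules as (Sync, Legal, One-on-one):
Postmortem=11am: (10am,11am,10am) (10am,12pm,10am) — 2.
Postmortem=12pm: (10am,11am,10am) (10am,12pm,10am) (10am,12pm,11am) (11am,11am,10am) (11am,12pm,10am) (11am,12pm,11am) — 6.
Summing: 2 + 6 = 8.

8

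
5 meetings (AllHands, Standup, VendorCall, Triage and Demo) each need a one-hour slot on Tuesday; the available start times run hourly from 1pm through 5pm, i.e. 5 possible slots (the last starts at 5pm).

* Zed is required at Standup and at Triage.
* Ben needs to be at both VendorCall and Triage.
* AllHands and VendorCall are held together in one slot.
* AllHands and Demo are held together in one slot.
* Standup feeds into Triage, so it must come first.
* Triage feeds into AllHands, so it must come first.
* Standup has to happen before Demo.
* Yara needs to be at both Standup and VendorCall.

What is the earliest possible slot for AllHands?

3pm

Precedence pushes AllHands to at least 3pm.
AllHands at 3pm is achievable: Demo in 3pm; Standup in 1pm; AllHands in 3pm; Triage in 2pm; VendorCall in 3pm.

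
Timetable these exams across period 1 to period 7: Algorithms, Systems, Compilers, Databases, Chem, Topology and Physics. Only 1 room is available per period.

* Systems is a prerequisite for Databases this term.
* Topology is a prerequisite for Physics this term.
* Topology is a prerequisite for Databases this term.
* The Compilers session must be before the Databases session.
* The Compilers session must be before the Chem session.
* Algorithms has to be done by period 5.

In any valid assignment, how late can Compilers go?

Downstream work caps Compilers at period 6.
Compilers at period 5 is achievable: Databases in period 6; Physics in period 4; Chem in period 7; Topology in period 2; Systems in period 3; Compilers in period 5; Algorithms in period 1.
Nothing later works — the capacity limit rule out every period after period 5.

period 5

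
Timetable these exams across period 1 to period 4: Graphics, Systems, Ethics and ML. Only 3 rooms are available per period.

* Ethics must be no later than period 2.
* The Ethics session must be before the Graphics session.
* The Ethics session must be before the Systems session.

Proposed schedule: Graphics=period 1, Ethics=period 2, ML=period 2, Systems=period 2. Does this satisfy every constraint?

No — it violates: The Ethics session must be before the Graphics session

The Ethics session must be before the Systems session — violated.
Only 3 rooms are available per period — holds.
Ethics must be no later than period 2 — holds.
The Ethics session must be before the Graphics session — violated.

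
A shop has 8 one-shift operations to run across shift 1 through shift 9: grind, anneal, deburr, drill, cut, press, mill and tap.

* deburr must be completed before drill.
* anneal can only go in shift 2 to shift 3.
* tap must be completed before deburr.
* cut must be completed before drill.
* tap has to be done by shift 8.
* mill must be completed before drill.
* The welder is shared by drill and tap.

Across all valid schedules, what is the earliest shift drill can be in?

Precedence pushes drill to at least shift 3.
drill at shift 3 is achievable: anneal=shift 2; mill=shift 1; grind=shift 1; drill=shift 3; cut=shift 1; deburr=shift 2; press=shift 1; tap=shift 1.

shift 3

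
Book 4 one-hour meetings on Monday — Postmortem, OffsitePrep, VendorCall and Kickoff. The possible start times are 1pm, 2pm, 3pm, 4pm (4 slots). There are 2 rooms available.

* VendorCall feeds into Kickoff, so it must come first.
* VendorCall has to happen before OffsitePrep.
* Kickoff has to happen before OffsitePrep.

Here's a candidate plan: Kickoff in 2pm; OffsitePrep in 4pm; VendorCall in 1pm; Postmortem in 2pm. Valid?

VendorCall has to happen before OffsitePrep — holds.
Kickoff has to happen before OffsitePrep — holds.
VendorCall feeds into Kickoff, so it must come first — holds.
There are 2 rooms available — holds.

Valid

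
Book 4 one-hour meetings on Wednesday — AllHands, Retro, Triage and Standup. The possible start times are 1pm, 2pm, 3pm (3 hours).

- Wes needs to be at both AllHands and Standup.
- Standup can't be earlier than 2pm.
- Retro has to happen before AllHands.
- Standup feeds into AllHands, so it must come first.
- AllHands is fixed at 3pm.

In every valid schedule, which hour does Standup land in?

Standup's window is 2pm–3pm.
AllHands is fixed at 3pm, and Standup can't share a hour with AllHands.
So Standup must be 2pm.

2pm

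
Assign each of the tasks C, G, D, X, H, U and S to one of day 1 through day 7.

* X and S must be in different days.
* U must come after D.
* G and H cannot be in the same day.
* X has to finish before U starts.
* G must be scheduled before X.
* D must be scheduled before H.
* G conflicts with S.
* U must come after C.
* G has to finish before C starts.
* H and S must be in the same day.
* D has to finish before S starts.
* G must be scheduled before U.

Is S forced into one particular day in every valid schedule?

No

S can be day 2 (e.g. X=day 3; D=day 1; H=day 2; U=day 4; G=day 1; S=day 2; C=day 2) or day 3 (e.g. D in day 1, H in day 3, U in day 3, S in day 3, X in day 2, C in day 2, G in day 1).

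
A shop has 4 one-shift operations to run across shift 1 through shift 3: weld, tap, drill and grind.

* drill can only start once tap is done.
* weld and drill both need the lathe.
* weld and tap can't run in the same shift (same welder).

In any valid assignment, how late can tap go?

Downstream work caps tap at shift 2.
tap at shift 2 is achievable: grind -> shift 1, tap -> shift 2, weld -> shift 1, drill -> shift 3.

shift 2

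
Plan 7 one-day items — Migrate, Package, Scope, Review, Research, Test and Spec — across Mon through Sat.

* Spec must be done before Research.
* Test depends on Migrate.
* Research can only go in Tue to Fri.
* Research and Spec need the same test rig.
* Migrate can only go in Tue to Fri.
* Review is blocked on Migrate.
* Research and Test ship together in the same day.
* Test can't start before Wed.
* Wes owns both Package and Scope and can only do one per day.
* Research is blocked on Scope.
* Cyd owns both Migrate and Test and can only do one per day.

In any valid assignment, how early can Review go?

Precedence pushes Review to at least Wed.
Review at Wed is achievable: Research=Wed, Review=Wed, Scope=Mon, Test=Wed, Spec=Mon, Migrate=Tue, Package=Tue.

Wed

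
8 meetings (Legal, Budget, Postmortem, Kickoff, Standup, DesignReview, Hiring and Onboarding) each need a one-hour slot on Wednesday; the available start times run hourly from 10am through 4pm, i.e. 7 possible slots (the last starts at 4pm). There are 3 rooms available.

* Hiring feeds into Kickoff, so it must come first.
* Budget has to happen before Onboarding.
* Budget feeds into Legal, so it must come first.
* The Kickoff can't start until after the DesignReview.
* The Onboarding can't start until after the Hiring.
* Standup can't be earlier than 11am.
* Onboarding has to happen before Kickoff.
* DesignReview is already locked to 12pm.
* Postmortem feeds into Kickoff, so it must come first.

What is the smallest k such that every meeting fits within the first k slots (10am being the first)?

The precedence chain requires at least 3 distinct slots.
With at most 3 per slot and 8 meetings, at least 3 slots are needed.
Propagating the time windows through the other constraints, Kickoff can't land before 1pm — that is slot 4 counting from 10am — so the schedule must run through at least 4 slots.
4 works (last occupied slot: 1pm): for example DesignReview=12pm, Kickoff=1pm, Onboarding=11am, Budget=10am, Legal=11am, Hiring=10am, Standup=11am, Postmortem=10am.

4 slots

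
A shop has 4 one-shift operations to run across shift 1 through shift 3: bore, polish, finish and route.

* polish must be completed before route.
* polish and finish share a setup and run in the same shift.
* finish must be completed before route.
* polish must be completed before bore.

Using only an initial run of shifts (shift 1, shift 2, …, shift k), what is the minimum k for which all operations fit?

2

The precedence chain requires at least 2 distinct shifts.
2 works (last occupied shift: shift 2): for example route in shift 2, finish in shift 1, polish in shift 1, bore in shift 2.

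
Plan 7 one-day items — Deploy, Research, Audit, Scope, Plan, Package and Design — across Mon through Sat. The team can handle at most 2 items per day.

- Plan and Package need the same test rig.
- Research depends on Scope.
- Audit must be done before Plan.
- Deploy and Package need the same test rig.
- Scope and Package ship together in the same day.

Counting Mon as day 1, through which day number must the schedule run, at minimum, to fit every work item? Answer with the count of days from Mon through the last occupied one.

4 days

The precedence chain requires at least 2 distinct days.
With at most 2 per day and 7 work items, at least 4 days are needed.
4 works (last occupied day: Thu): for example Audit -> Tue; Package -> Mon; Plan -> Wed; Deploy -> Wed; Scope -> Mon; Design -> Thu; Research -> Tue.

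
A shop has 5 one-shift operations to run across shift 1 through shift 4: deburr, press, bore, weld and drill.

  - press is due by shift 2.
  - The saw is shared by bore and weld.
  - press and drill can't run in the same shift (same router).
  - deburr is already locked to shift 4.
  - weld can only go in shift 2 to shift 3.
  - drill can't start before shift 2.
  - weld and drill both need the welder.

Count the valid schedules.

Splitting on press: it can be shift 1 (12), shift 2 (9). Listing each branch's schedules as (deburr, bore, weld, drill) by shift number:
press=shift 1: (4,1,2,3) (4,1,2,4) (4,1,3,2) (4,1,3,4) (4,2,3,2) (4,2,3,4) (4,3,2,3) (4,3,2,4) (4,4,2,3) (4,4,2,4) (4,4,3,2) (4,4,3,4) — 12.
press=shift 2: (4,1,2,3) (4,1,2,4) (4,1,3,4) (4,2,3,4) (4,3,2,3) (4,3,2,4) (4,4,2,3) (4,4,2,4) (4,4,3,4) — 9.
Summing: 12 + 9 = 21.

21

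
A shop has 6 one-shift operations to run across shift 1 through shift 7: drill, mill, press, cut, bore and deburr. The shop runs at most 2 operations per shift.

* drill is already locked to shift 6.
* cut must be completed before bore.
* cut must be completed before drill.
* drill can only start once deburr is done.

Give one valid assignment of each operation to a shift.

deburr in shift 1; bore in shift 2; press in shift 3; drill in shift 6; mill in shift 2; cut in shift 1

Checking: deburr(shift 1) before drill(shift 6); cut(shift 1) before drill(shift 6); cut(shift 1) before bore(shift 2); drill=shift 6 in [shift 6,shift 6]; max 2 per shift (cap 2).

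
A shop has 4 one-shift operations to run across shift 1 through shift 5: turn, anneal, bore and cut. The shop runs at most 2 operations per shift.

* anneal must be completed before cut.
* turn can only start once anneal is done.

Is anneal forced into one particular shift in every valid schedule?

anneal can be shift 1 (e.g. anneal -> shift 1, turn -> shift 2, bore -> shift 1, cut -> shift 2) or shift 2 (e.g. anneal -> shift 2, turn -> shift 3, bore -> shift 1, cut -> shift 3).

No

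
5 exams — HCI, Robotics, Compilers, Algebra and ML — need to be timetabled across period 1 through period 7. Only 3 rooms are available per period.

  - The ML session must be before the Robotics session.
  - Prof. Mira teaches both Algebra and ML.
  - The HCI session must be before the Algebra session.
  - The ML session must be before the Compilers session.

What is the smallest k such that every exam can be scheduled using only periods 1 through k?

2

The precedence chain requires at least 2 distinct periods.
With at most 3 per period and 5 exams, at least 2 periods are needed.
2 works (last occupied period: period 2): for example Algebra in period 2, Compilers in period 2, Robotics in period 2, ML in period 1, HCI in period 1.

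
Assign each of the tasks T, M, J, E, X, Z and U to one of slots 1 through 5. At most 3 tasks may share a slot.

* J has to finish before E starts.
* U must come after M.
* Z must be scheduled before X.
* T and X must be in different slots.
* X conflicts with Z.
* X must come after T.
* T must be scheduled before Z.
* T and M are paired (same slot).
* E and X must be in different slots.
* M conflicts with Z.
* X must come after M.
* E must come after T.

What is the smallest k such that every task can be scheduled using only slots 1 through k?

3

The precedence chain requires at least 3 distinct slots.
With at most 3 per slot and 7 tasks, at least 3 slots are needed.
3 works (last occupied slot: 3): for example J=1, U=2, T=1, X=3, Z=2, E=2, M=1.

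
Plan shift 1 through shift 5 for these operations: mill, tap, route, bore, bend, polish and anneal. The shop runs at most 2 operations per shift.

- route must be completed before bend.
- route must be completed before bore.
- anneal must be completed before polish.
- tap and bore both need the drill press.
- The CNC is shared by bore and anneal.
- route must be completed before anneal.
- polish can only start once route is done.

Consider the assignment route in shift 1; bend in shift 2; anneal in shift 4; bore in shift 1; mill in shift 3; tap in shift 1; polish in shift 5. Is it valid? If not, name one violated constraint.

Invalid. tap and bore both need the drill press.

route must be completed before bend — holds.
The shop runs at most 2 operations per shift — violated.
route must be completed before anneal — holds.
The CNC is shared by bore and anneal — holds.
tap and bore both need the drill press — violated.
polish can only start once route is done — holds.
anneal must be completed before polish — holds.
route must be completed before bore — violated.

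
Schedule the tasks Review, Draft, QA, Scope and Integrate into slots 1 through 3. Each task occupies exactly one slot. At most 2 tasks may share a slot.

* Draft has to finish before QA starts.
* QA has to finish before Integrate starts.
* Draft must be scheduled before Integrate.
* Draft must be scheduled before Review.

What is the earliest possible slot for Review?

Precedence pushes Review to at least 2.
Review at 2 is achievable: Review=2; QA=2; Draft=1; Scope=1; Integrate=3.

2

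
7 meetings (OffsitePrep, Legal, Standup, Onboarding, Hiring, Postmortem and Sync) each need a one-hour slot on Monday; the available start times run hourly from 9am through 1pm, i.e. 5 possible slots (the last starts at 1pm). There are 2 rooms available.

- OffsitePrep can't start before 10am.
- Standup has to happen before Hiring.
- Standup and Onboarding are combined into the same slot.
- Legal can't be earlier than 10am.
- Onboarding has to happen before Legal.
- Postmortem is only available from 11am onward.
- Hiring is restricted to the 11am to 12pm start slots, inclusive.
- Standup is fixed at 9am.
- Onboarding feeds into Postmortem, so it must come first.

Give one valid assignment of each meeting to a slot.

Sync -> 12pm; Onboarding -> 9am; Standup -> 9am; OffsitePrep -> 10am; Legal -> 10am; Postmortem -> 11am; Hiring -> 11am

Checking: Standup(9am) before Hiring(11am); Onboarding(9am) before Postmortem(11am); Onboarding(9am) before Legal(10am); Standup = Onboarding = 9am; Standup=9am in [9am,9am]; Postmortem=11am in [11am,1pm]; Legal=10am in [10am,1pm]; OffsitePrep=10am in [10am,1pm]; Hiring=11am in [11am,12pm]; max 2 per slot (cap 2).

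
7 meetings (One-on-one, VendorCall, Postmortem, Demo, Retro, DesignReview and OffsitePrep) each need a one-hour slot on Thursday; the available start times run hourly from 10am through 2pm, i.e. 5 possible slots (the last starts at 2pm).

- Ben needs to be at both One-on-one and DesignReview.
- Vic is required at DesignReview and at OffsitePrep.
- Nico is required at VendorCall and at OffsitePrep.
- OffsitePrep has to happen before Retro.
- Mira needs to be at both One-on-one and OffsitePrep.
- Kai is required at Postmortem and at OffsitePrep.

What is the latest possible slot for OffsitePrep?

Downstream work caps OffsitePrep at 1pm.
OffsitePrep at 1pm is achievable: Retro in 2pm, DesignReview in 11am, One-on-one in 10am, VendorCall in 10am, OffsitePrep in 1pm, Demo in 10am, Postmortem in 10am.

1pm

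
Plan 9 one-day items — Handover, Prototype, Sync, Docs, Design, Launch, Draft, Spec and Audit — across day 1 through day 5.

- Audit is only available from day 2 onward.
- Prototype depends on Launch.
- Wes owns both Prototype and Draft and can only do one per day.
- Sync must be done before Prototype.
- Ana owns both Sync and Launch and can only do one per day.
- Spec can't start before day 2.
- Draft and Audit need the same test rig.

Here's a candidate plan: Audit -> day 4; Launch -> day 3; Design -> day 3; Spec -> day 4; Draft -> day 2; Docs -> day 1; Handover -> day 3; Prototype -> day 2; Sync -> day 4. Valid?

Invalid. Sync must be done before Prototype.

Ana owns both Sync and Launch and can only do one per day — holds.
Audit is only available from day 2 onward — holds.
Sync must be done before Prototype — violated.
Prototype depends on Launch — violated.
Spec can't start before day 2 — holds.
Draft and Audit need the same test rig — holds.
Wes owns both Prototype and Draft and can only do one per day — violated.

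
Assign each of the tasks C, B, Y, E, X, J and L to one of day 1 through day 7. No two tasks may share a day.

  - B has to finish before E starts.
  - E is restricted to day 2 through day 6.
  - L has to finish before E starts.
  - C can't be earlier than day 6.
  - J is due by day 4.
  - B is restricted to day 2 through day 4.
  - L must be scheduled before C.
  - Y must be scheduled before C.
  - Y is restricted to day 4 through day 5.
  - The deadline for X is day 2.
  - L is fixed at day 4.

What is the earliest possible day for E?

day 6

E is available from day 2; precedence pushes E to at least day 5; E's own window allows nothing later than day 6.
E at day 6 is achievable: L=day 4, Y=day 5, E=day 6, C=day 7, B=day 2, X=day 1, J=day 3.
Nothing earlier works — the capacity limit rule out every day before day 6.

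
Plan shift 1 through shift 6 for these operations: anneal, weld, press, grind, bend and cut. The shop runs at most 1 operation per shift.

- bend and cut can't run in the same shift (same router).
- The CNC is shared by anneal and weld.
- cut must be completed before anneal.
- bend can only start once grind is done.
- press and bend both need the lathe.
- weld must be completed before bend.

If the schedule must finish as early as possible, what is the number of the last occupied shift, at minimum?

shift 6

The precedence chain requires at least 2 distinct shifts.
With at most 1 per shift and 6 operations, at least 6 shifts are needed.
6 works (last occupied shift: shift 6): for example press=shift 6, cut=shift 4, anneal=shift 5, weld=shift 1, grind=shift 2, bend=shift 3.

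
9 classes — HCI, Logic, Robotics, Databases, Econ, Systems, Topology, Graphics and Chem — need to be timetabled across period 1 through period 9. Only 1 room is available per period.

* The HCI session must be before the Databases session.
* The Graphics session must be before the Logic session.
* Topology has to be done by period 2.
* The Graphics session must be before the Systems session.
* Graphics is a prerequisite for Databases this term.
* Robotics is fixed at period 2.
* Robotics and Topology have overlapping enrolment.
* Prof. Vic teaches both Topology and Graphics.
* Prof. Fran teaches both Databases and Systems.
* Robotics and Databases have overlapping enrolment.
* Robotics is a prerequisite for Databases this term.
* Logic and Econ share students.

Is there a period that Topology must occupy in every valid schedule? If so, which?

period 1

Topology's window is period 1–period 2.
Robotics is fixed at period 2, and Topology can't share a period with Robotics.
So Topology must be period 1.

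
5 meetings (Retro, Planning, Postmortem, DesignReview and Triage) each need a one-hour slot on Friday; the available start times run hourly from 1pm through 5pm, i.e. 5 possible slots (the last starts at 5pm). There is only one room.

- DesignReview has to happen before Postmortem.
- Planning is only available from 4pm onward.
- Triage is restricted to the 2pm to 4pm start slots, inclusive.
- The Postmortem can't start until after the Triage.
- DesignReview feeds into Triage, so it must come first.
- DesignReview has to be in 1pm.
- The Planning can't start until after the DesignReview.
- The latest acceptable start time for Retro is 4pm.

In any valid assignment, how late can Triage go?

3pm

Triage is available from 2pm; Triage's own window allows nothing later than 4pm.
Triage at 3pm is achievable: Retro=2pm; DesignReview=1pm; Planning=4pm; Postmortem=5pm; Triage=3pm.
Nothing later works — the capacity limit rule out every slot after 3pm.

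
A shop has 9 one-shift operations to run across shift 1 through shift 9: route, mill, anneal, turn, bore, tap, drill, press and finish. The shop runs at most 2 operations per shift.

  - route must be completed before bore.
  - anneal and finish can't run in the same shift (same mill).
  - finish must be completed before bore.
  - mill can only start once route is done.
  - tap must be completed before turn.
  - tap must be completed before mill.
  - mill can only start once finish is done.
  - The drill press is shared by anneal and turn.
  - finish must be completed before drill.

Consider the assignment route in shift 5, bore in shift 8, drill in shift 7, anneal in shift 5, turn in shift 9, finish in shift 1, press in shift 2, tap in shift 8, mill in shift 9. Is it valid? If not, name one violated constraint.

Yes

anneal and finish can't run in the same shift (same mill) — holds.
mill can only start once finish is done — holds.
route must be completed before bore — holds.
finish must be completed before bore — holds.
mill can only start once route is done — holds.
finish must be completed before drill — holds.
The drill press is shared by anneal and turn — holds.
tap must be completed before turn — holds.
tap must be completed before mill — holds.
The shop runs at most 2 operations per shift — holds.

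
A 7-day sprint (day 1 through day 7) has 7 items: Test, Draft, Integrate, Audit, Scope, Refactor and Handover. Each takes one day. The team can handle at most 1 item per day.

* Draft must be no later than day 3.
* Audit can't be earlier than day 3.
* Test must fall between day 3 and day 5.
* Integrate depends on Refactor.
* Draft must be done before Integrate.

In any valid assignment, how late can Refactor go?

day 6

Downstream work caps Refactor at day 6.
Refactor at day 6 is achievable: Integrate in day 7, Refactor in day 6, Draft in day 1, Scope in day 2, Handover in day 5, Audit in day 4, Test in day 3.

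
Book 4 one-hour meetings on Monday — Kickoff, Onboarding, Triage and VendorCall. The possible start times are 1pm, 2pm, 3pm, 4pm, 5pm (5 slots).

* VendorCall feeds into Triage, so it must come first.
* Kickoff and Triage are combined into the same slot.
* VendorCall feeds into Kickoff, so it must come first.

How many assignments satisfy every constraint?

50

Splitting on Kickoff: it can be 2pm (5), 3pm (10), 4pm (15), 5pm (20). Listing each branch's schedules as (Onboarding, Triage, VendorCall):
Kickoff=2pm: (1pm,2pm,1pm) (2pm,2pm,1pm) (3pm,2pm,1pm) (4pm,2pm,1pm) (5pm,2pm,1pm) — 5.
Kickoff=3pm: (1pm,3pm,1pm) (1pm,3pm,2pm) (2pm,3pm,1pm) (2pm,3pm,2pm) (3pm,3pm,1pm) (3pm,3pm,2pm) (4pm,3pm,1pm) (4pm,3pm,2pm) (5pm,3pm,1pm) (5pm,3pm,2pm) — 10.
Kickoff=4pm: (1pm,4pm,1pm) (1pm,4pm,2pm) (1pm,4pm,3pm) (2pm,4pm,1pm) (2pm,4pm,2pm) (2pm,4pm,3pm) (3pm,4pm,1pm) (3pm,4pm,2pm) (3pm,4pm,3pm) (4pm,4pm,1pm) (4pm,4pm,2pm) (4pm,4pm,3pm) (5pm,4pm,1pm) (5pm,4pm,2pm) (5pm,4pm,3pm) — 15.
Kickoff=5pm: (1pm,5pm,1pm) (1pm,5pm,2pm) (1pm,5pm,3pm) (1pm,5pm,4pm) (2pm,5pm,1pm) (2pm,5pm,2pm) (2pm,5pm,3pm) (2pm,5pm,4pm) (3pm,5pm,1pm) (3pm,5pm,2pm) (3pm,5pm,3pm) (3pm,5pm,4pm) (4pm,5pm,1pm) (4pm,5pm,2pm) (4pm,5pm,3pm) (4pm,5pm,4pm) (5pm,5pm,1pm) (5pm,5pm,2pm) (5pm,5pm,3pm) (5pm,5pm,4pm) — 20.
Summing: 5 + 10 + 15 + 20 = 50.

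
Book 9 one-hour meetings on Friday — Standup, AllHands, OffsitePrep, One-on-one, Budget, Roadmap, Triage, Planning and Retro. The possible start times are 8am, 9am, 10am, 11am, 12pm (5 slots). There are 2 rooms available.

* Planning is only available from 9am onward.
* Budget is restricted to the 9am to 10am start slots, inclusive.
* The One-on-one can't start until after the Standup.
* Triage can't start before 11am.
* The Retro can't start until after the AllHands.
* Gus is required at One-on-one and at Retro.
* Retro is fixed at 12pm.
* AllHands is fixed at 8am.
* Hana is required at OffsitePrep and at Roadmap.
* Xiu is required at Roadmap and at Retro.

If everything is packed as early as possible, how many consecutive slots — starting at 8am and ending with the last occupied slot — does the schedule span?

5

The precedence chain requires at least 2 distinct slots.
With at most 2 per slot and 9 meetings, at least 5 slots are needed.
Retro can't be placed before 12pm — that is slot 5 counting from 8am — so the schedule must run through at least 5 slots.
5 works (last occupied slot: 12pm): for example Budget -> 9am, Planning -> 9am, Triage -> 11am, OffsitePrep -> 10am, Standup -> 8am, Roadmap -> 11am, Retro -> 12pm, One-on-one -> 10am, AllHands -> 8am.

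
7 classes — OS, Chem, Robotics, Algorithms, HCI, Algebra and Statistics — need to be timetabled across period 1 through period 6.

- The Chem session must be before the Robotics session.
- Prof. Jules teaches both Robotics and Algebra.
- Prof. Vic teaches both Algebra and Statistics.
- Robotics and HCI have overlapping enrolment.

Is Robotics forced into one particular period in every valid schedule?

No

Robotics can be period 2 (e.g. OS -> period 1, Algorithms -> period 1, Statistics -> period 2, Robotics -> period 2, Chem -> period 1, Algebra -> period 1, HCI -> period 1) or period 3 (e.g. Statistics -> period 2; Robotics -> period 3; OS -> period 1; Algebra -> period 1; Chem -> period 1; HCI -> period 1; Algorithms -> period 1).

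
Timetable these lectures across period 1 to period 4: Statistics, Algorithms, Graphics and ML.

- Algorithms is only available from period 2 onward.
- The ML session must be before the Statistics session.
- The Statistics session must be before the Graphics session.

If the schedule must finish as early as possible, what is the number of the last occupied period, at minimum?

3

The precedence chain requires at least 3 distinct periods.
3 works (last occupied period: period 3): for example Algorithms -> period 2, Graphics -> period 3, Statistics -> period 2, ML -> period 1.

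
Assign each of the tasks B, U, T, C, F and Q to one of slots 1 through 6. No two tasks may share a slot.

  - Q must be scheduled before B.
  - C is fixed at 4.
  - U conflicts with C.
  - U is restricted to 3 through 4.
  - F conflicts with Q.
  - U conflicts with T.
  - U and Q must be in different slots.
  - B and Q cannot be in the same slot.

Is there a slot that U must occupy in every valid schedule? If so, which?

U's window is 3–4.
C is fixed at 4, and U can't share a slot with C.
So U must be 3.

3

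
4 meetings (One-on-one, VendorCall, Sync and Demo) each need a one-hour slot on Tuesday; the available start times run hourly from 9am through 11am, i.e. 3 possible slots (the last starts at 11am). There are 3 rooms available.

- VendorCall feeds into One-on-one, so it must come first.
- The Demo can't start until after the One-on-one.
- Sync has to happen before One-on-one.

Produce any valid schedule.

VendorCall in 9am; Demo in 11am; One-on-one in 10am; Sync in 9am

Checking: One-on-one(10am) before Demo(11am); VendorCall(9am) before One-on-one(10am); Sync(9am) before One-on-one(10am); max 2 per slot (cap 3).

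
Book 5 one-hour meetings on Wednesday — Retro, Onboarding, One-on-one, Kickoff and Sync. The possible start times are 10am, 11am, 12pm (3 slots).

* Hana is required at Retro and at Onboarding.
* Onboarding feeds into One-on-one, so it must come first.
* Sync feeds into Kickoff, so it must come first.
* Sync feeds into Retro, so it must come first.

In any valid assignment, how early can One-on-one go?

11am

Precedence pushes One-on-one to at least 11am.
One-on-one at 11am is achievable: Sync=10am, Onboarding=10am, Retro=11am, Kickoff=11am, One-on-one=11am.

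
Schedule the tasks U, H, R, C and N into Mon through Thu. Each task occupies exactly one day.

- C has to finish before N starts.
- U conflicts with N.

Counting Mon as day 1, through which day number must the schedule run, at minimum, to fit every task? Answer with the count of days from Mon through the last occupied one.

The precedence chain requires at least 2 distinct days.
2 works (last occupied day: Tue): for example C -> Mon; U -> Mon; R -> Mon; H -> Mon; N -> Tue.

2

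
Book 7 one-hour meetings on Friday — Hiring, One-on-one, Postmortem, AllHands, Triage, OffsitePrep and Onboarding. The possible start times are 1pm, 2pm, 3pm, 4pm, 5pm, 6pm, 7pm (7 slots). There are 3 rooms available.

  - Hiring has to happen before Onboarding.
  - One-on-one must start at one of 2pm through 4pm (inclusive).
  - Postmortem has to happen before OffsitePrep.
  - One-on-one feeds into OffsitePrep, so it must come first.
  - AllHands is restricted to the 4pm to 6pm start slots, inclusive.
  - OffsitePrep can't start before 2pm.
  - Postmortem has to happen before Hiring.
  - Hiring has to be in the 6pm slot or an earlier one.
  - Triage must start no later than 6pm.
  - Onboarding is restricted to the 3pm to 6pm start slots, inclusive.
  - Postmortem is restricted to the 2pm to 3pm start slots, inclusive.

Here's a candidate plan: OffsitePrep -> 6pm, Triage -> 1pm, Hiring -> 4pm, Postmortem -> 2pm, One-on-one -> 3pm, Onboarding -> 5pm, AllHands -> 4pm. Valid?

Valid

One-on-one must start at one of 2pm through 4pm (inclusive) — holds.
AllHands is restricted to the 4pm to 6pm start slots, inclusive — holds.
One-on-one feeds into OffsitePrep, so it must come first — holds.
There are 3 rooms available — holds.
Hiring has to happen before Onboarding — holds.
Onboarding is restricted to the 3pm to 6pm start slots, inclusive — holds.
Postmortem has to happen before OffsitePrep — holds.
OffsitePrep can't start before 2pm — holds.
Postmortem has to happen before Hiring — holds.
Triage must start no later than 6pm — holds.
Postmortem is restricted to the 2pm to 3pm start slots, inclusive — holds.
Hiring has to be in the 6pm slot or an earlier one — holds.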